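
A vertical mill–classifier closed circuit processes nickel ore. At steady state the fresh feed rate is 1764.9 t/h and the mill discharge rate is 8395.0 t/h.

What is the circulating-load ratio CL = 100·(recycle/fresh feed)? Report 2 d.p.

Mill node: discharge = fresh + recycle.
R = M − F = 8395.0 − 1764.9 = 6630.1 t/h
CL = 100·R/F = 100·6630.1/1764.9 = 375.66 %

CL = 375.66 %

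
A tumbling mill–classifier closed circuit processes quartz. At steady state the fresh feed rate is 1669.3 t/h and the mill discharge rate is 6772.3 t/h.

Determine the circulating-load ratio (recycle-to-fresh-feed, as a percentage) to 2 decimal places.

Steady state: M = F + R.
R = M − F = 6772.3 − 1669.3 = 5103.0 t/h
CL = 100·R/F = 100·5103.0/1669.3 = 305.70 %

CL = 305.70 %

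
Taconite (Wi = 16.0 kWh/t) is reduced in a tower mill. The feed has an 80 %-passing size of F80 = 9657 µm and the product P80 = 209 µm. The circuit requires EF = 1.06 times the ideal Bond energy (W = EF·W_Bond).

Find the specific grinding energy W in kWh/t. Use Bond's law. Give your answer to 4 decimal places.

W = 10.0056 kWh/t

Bond: W = 10·Wi·(1/√P80 − 1/√F80)
1/√209 = 0.069171;  1/√9657 = 0.010176
W = 10·16.0·(0.069171 − 0.010176) = 9.4393 kWh/t
Corrected W = EF·W_Bond = 1.06·9.4393 = 10.0056 kWh/t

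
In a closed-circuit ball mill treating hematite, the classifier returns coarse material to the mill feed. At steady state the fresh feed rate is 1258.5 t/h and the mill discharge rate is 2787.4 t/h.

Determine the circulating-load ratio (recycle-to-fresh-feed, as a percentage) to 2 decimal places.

CL = 121.49 %

Steady state: M = F + R.
R = M − F = 2787.4 − 1258.5 = 1528.9 t/h
CL = 100·R/F = 100·1528.9/1258.5 = 121.49 %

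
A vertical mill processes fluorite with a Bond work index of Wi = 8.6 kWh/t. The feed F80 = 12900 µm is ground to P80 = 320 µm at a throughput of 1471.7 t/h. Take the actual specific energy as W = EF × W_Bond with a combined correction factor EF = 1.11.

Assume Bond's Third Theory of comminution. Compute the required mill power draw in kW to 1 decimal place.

Bond: W = 10·Wi·(1/√P80 − 1/√F80)
W = 10·8.6·(1/√320 − 1/√12900) = 10·8.6·(0.047097) = 4.0504 kWh/t
Apply correction: 4.0504 × 1.11 = 4.4959 kWh/t
P_mill = W·ṁ = 4.4959·1471.7 = 6616.6 kW

P = 6616.6 kW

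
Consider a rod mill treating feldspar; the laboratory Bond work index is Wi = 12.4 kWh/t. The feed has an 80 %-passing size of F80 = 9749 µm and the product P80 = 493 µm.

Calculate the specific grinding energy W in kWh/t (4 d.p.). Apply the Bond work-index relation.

W = 4.3288 kWh/t

W = 10 Wi (P80^-0.5 − F80^-0.5)
1/√493 = 0.045038;  1/√9749 = 0.010128
W = 10·12.4·(0.045038 − 0.010128) = 4.3288 kWh/t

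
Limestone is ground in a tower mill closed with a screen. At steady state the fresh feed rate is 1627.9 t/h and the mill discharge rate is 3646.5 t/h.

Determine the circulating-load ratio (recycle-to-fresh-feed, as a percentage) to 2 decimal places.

Discharge = new feed + return, hence
R = M − F = 3646.5 − 1627.9 = 2018.6 t/h
CL = 100·R/F = 100·2018.6/1627.9 = 124.00 %

CL = 124.00 %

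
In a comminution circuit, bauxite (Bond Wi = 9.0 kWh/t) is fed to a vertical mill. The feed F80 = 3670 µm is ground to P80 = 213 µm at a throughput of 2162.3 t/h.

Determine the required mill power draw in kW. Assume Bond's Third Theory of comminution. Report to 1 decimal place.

W = 10 Wi (1/√P80 − 1/√F80)  [Bond]
W = 10·9.0·(1/√213 − 1/√3670) = 10·9.0·(0.052012) = 4.6811 kWh/t
P_mill = W·ṁ = 4.6811·2162.3 = 10121.9 kW

P = 10121.9 kW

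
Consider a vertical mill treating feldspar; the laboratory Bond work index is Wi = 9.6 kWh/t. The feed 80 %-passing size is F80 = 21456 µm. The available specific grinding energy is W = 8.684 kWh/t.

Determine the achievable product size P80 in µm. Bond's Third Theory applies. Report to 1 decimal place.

W_Bond = 10·Wi·(1/√P₈₀ − 1/√F₈₀)
⇒ 1/√P80 = W/(10·Wi) + 1/√F80
  = 8.6840/(10·9.6) + 1/√21456 = 0.090458 + 0.006827 = 0.097285
P80 = (1/0.097285)² = 10.2790² = 105.66 µm

P80 = 105.7 µm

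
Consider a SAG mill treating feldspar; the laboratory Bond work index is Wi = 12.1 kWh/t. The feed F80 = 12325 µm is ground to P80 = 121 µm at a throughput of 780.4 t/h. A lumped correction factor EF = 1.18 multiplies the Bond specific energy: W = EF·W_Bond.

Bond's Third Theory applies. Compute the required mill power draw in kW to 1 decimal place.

W = 10 Wi (1/√P80 − 1/√F80)  [Bond]
W = 10·12.1·(1/√121 − 1/√12325) = 10·12.1·(0.081902) = 9.9101 kWh/t
Apply correction: 9.9101 × 1.18 = 11.6939 kWh/t
Power = W × throughput = 11.6939 kWh/t × 780.4 t/h = 9125.9 kW

P = 9125.9 kW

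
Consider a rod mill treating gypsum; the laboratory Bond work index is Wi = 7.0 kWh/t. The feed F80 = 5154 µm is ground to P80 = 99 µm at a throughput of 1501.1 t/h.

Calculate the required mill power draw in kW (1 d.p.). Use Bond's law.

P = 9097.0 kW

W = 10 Wi / √P80 − 10 Wi / √F80
W = 10·7.0·(1/√99 − 1/√5154) = 10·7.0·(0.086575) = 6.0602 kWh/t
Power = W × throughput = 6.0602 kWh/t × 1501.1 t/h = 9097.0 kW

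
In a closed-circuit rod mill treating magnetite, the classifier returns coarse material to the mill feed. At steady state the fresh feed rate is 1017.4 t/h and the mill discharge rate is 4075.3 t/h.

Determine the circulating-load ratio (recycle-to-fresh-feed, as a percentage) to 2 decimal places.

CL = 300.56 %

Steady state: M = F + R.
R = M − F = 4075.3 − 1017.4 = 3057.9 t/h
CL = 100·R/F = 100·3057.9/1017.4 = 300.56 %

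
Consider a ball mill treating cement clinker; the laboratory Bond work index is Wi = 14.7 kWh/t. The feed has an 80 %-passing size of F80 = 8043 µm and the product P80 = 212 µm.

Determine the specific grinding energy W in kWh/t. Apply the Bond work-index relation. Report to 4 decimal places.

W = 8.4569 kWh/t

Bond:  W = 10 Wi (1/√P − 1/√F)
1/√212 = 0.068680;  1/√8043 = 0.011150
W = 10·14.7·(0.068680 − 0.011150) = 8.4569 kWh/t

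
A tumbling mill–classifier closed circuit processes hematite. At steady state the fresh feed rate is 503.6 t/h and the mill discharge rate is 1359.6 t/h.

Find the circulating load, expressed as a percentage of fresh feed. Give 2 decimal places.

Mill node: discharge = fresh + recycle.
R = M − F = 1359.6 − 503.6 = 856.0 t/h
CL = 100·R/F = 100·856.0/503.6 = 169.98 %

CL = 169.98 %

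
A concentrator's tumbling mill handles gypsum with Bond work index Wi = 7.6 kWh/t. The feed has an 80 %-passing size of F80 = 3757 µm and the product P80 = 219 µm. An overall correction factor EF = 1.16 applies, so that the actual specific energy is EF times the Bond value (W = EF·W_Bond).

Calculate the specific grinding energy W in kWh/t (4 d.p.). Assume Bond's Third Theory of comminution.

W = 10 Wi (1/√P80 − 1/√F80)  [Bond]
1/√219 = 0.067574;  1/√3757 = 0.016315
W = 10·7.6·(0.067574 − 0.016315) = 3.8957 kWh/t
Corrected W = EF·W_Bond = 1.16·3.8957 = 4.5190 kWh/t

W = 4.5190 kWh/t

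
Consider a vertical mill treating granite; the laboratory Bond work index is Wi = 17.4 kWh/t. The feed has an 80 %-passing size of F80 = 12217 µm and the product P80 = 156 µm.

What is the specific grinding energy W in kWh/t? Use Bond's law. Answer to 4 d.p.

W = 12.3569 kWh/t

W = 10·Wi·[P80^(−½) − F80^(−½)]
1/√156 = 0.080064;  1/√12217 = 0.009047
W = 10·17.4·(0.080064 − 0.009047) = 12.3569 kWh/t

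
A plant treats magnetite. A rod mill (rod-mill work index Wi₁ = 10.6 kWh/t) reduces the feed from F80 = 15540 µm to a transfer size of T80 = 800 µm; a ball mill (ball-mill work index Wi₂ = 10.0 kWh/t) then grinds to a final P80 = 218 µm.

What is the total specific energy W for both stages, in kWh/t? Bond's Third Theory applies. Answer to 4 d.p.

W = 6.1347 kWh/t

W = 10 Wi (P80^-0.5 − F80^-0.5)
Stage 1 (15540→800 µm, Wi₁=10.6): W₁ = 10·10.6·(0.035355 − 0.008022) = 2.8973 kWh/t
Stage 2 (800→218 µm, Wi₂=10.0): W₂ = 10·10.0·(0.067729 − 0.035355) = 3.2373 kWh/t
W = W₁ + W₂ = 2.8973 + 3.2373 = 6.1347 kWh/t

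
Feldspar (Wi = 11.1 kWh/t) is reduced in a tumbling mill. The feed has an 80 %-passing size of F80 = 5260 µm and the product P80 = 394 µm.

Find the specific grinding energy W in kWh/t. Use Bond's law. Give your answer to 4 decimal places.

W = 4.0616 kWh/t

W = 10 Wi / √P80 − 10 Wi / √F80
1/√394 = 0.050379;  1/√5260 = 0.013788
W = 10·11.1·(0.050379 − 0.013788) = 4.0616 kWh/t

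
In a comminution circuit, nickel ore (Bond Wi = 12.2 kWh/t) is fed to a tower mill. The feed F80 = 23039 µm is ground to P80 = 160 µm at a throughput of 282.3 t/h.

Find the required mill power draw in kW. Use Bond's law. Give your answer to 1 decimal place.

W = 10·Wi·(P80^(-½) − F80^(-½))
W = 10·12.2·(1/√160 − 1/√23039) = 10·12.2·(0.072469) = 8.8412 kWh/t
Mill draw = 8.8412 × 282.3 = 2495.9 kW

P = 2495.9 kW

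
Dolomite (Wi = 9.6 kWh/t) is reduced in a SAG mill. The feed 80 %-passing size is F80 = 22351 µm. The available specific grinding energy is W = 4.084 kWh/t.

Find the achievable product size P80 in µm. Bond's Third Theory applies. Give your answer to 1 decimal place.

P80 = 412.6 µm

W_Bond = 10·Wi·(1/√P₈₀ − 1/√F₈₀)
P80^-0.5 = F80^-0.5 + W/(10 Wi)
  = 4.0840/(10·9.6) + 1/√22351 = 0.042542 + 0.006689 = 0.049231
P80 = (1/0.049231)² = 20.3126² = 412.60 µm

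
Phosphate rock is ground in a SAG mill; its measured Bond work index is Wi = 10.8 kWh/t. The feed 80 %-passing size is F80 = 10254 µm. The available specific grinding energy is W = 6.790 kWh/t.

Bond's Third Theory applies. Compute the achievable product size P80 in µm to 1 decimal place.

P80 = 189.0 µm

Bond:  W = 10 Wi (1/√P − 1/√F)
⇒ 1/√P80 = W/(10 Wi) + 1/√F80
  = 6.7900/(10·10.8) + 1/√10254 = 0.062870 + 0.009875 = 0.072746
P80 = (1/0.072746)² = 13.7465² = 188.97 µm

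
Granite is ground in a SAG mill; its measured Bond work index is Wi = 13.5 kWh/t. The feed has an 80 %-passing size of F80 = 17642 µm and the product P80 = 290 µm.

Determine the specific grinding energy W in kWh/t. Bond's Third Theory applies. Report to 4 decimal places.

W = 6.9111 kWh/t

W = 10·Wi·[P80^(−½) − F80^(−½)]
1/√290 = 0.058722;  1/√17642 = 0.007529
W = 10·13.5·(0.058722 − 0.007529) = 6.9111 kWh/t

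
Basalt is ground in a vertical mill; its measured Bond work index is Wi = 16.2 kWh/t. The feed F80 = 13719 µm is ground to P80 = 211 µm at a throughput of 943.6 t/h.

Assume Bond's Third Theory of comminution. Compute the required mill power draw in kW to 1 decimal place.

P = 9218.4 kW

W = 10 Wi (P80^-0.5 − F80^-0.5)
W = 10·16.2·(1/√211 − 1/√13719) = 10·16.2·(0.060305) = 9.7694 kWh/t
P_mill = W·ṁ = 9.7694·943.6 = 9218.4 kW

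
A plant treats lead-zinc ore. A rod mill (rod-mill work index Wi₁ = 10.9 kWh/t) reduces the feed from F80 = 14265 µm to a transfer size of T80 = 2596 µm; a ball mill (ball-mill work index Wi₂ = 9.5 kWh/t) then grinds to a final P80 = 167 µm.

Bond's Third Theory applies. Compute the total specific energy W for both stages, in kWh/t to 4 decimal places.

W = 10 Wi (P80^-0.5 − F80^-0.5)
Stage 1 (14265→2596 µm, Wi₁=10.9): W₁ = 10·10.9·(0.019627 − 0.008373) = 1.2267 kWh/t
Stage 2 (2596→167 µm, Wi₂=9.5): W₂ = 10·9.5·(0.077382 − 0.019627) = 5.4868 kWh/t
W = W₁ + W₂ = 1.2267 + 5.4868 = 6.7135 kWh/t

W = 6.7135 kWh/t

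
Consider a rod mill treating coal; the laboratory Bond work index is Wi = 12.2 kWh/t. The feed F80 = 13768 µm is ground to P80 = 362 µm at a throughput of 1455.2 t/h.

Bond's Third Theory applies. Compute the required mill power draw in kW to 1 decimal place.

P = 7818.0 kW

Bond: W = 10·Wi·(1/√P80 − 1/√F80)
W = 10·12.2·(1/√362 − 1/√13768) = 10·12.2·(0.044036) = 5.3724 kWh/t
Mill draw = 5.3724 × 1455.2 = 7818.0 kW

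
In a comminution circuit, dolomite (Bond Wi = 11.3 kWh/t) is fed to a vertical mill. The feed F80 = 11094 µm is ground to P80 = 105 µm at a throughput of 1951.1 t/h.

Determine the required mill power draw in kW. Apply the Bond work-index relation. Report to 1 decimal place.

P = 19422.9 kW

W = 10 Wi (1/√P80 − 1/√F80)  [Bond]
W = 10·11.3·(1/√105 − 1/√11094) = 10·11.3·(0.088096) = 9.9548 kWh/t
Mill draw = 9.9548 × 1951.1 = 19422.9 kW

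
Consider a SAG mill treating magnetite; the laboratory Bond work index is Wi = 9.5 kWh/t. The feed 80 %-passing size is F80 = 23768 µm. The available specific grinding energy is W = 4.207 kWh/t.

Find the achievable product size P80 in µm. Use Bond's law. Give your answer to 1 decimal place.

W = 10 Wi (P80^-0.5 − F80^-0.5)
⇒ 1/√P80 = W/(10 Wi) + 1/√F80
  = 4.2070/(10·9.5) + 1/√23768 = 0.044284 + 0.006486 = 0.050771
P80 = (1/0.050771)² = 19.6964² = 387.95 µm

P80 = 387.9 µm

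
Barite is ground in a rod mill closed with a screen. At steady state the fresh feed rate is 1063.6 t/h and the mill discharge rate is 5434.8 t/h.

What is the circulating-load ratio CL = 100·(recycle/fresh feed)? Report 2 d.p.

CL = 410.98 %

Discharge = new feed + return, hence
R = M − F = 5434.8 − 1063.6 = 4371.2 t/h
CL = 100·R/F = 100·4371.2/1063.6 = 410.98 %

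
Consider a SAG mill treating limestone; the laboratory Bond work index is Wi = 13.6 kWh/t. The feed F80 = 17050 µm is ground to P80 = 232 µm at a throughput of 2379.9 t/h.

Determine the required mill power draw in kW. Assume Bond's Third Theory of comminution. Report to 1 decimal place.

W = 10 Wi (P80^-0.5 − F80^-0.5)
W = 10·13.6·(1/√232 − 1/√17050) = 10·13.6·(0.057995) = 7.8873 kWh/t
P_mill = W·ṁ = 7.8873·2379.9 = 18771.0 kW

P = 18771.0 kW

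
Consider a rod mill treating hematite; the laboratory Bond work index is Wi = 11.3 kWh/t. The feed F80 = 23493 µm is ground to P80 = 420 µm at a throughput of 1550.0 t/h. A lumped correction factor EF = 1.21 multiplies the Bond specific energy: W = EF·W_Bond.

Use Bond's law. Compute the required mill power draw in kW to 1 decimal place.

P = 8958.5 kW

W = 10 Wi (1/√P80 − 1/√F80)  [Bond]
W = 10·11.3·(1/√420 − 1/√23493) = 10·11.3·(0.042271) = 4.7766 kWh/t
With EF = 1.21: W = 4.7766·1.21 = 5.7797 kWh/t
Power = W × throughput = 5.7797 kWh/t × 1550.0 t/h = 8958.5 kW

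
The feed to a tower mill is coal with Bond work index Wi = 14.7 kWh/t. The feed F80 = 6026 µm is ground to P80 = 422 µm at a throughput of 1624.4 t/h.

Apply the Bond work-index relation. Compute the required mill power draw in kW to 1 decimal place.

Bond:  W = 10 Wi (1/√P − 1/√F)
W = 10·14.7·(1/√422 − 1/√6026) = 10·14.7·(0.035797) = 5.2622 kWh/t
P = W·T = 5.2622·1624.4 = 8547.9 kW

P = 8547.9 kW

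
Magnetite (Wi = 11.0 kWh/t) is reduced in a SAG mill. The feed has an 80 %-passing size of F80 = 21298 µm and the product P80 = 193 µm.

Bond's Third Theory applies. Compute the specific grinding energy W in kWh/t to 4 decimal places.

W = 7.1642 kWh/t

W = 10·Wi·[P80^(−½) − F80^(−½)]
1/√193 = 0.071982;  1/√21298 = 0.006852
W = 10·11.0·(0.071982 − 0.006852) = 7.1642 kWh/t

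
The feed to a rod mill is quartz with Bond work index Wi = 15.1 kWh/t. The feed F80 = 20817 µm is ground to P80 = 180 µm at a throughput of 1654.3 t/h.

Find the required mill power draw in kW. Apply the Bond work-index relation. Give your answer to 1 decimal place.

W = 10·Wi·[P80^(−½) − F80^(−½)]
W = 10·15.1·(1/√180 − 1/√20817) = 10·15.1·(0.067605) = 10.2083 kWh/t
Power = W × throughput = 10.2083 kWh/t × 1654.3 t/h = 16887.6 kW

P = 16887.6 kW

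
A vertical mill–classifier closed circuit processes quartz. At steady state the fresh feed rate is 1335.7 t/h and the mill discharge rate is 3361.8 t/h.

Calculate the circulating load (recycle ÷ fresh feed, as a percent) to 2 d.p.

M = F + R at steady state, so:
R = M − F = 3361.8 − 1335.7 = 2026.1 t/h
CL = 100·R/F = 100·2026.1/1335.7 = 151.69 %

CL = 151.69 %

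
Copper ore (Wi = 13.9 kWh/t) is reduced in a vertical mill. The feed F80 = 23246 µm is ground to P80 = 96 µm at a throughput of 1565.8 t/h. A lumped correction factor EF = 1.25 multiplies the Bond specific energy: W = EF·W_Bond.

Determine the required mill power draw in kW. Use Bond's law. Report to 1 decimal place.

Bond:  W = 10 Wi (1/√P − 1/√F)
W = 10·13.9·(1/√96 − 1/√23246) = 10·13.9·(0.095503) = 13.2750 kWh/t
Apply correction: 13.2750 × 1.25 = 16.5937 kWh/t
Power = W × throughput = 16.5937 kWh/t × 1565.8 t/h = 25982.4 kW

P = 25982.4 kW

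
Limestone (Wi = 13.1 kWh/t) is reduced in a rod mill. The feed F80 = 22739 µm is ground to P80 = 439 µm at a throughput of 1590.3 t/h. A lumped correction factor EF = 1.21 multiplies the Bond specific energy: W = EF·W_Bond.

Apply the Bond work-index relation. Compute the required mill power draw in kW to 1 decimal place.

P = 10359.4 kW

W = 10·Wi·[P80^(−½) − F80^(−½)]
W = 10·13.1·(1/√439 − 1/√22739) = 10·13.1·(0.041096) = 5.3836 kWh/t
Corrected W = EF·W_Bond = 1.21·5.3836 = 6.5141 kWh/t
Power = W × throughput = 6.5141 kWh/t × 1590.3 t/h = 10359.4 kW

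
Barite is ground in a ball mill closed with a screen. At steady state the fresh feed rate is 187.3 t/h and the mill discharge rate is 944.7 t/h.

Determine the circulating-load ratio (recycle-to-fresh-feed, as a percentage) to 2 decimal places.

CL = 404.38 %

Mill node: discharge = fresh + recycle.
R = M − F = 944.7 − 187.3 = 757.4 t/h
CL = 100·R/F = 100·757.4/187.3 = 404.38 %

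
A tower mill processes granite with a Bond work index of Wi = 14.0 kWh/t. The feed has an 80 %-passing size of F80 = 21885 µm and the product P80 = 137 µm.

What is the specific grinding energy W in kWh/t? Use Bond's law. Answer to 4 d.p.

W = 11.0147 kWh/t

Bond:  W = 10 Wi (1/√P − 1/√F)
1/√137 = 0.085436;  1/√21885 = 0.006760
W = 10·14.0·(0.085436 − 0.006760) = 11.0147 kWh/t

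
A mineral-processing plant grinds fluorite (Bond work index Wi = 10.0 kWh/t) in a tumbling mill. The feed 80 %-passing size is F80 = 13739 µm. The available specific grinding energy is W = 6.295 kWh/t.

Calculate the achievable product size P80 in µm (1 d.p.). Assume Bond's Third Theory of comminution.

W = 10 Wi / √P80 − 10 Wi / √F80
⇒ 1/√P80 = W/(10·Wi) + 1/√F80
  = 6.2950/(10·10.0) + 1/√13739 = 0.062950 + 0.008531 = 0.071481
P80 = (1/0.071481)² = 13.9896² = 195.71 µm

P80 = 195.7 µm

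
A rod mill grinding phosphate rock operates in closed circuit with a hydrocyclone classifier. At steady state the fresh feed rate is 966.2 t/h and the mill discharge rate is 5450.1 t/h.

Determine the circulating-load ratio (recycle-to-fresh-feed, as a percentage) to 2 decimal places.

Discharge = new feed + return, hence
R = M − F = 5450.1 − 966.2 = 4483.9 t/h
CL = 100·R/F = 100·4483.9/966.2 = 464.08 %

CL = 464.08 %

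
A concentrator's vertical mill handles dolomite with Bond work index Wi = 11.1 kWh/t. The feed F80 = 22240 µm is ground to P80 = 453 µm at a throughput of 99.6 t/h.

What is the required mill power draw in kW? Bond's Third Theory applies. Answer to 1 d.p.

P = 445.3 kW

Bond:  W = 10 Wi (1/√P − 1/√F)
W = 10·11.1·(1/√453 − 1/√22240) = 10·11.1·(0.040279) = 4.4709 kWh/t
Mill draw = 4.4709 × 99.6 = 445.3 kW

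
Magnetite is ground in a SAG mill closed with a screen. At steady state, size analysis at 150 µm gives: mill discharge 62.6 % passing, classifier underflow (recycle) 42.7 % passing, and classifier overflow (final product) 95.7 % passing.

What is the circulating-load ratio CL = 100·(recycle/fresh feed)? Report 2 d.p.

Let r = R/F. Size balance at 150 µm:
d + r·d = r·u + o → r(d−u) = o−d
r = (95.7 − 62.6)/(62.6 − 42.7) = 33.1/19.9 = 1.6633
CL = 100·r = 166.33 %

CL = 166.33 %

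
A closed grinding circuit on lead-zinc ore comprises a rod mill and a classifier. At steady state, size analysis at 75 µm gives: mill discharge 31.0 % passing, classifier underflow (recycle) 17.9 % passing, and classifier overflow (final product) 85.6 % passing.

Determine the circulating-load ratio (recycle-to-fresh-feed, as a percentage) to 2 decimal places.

CL = 416.79 %

Two-product formula at 75 µm:
d + r·d = r·u + o → r(d−u) = o−d
r = (85.6 − 31.0)/(31.0 − 17.9) = 54.6/13.1 = 4.1679
CL = 100·r = 416.79 %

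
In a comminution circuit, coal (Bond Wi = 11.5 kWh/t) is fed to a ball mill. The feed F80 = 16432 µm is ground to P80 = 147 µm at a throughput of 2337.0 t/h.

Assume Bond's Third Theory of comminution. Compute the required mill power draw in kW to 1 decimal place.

W = 10 Wi (1/√P80 − 1/√F80)  [Bond]
W = 10·11.5·(1/√147 − 1/√16432) = 10·11.5·(0.074678) = 8.5879 kWh/t
P = W·T = 8.5879·2337.0 = 20070.0 kW

P = 20070.0 kW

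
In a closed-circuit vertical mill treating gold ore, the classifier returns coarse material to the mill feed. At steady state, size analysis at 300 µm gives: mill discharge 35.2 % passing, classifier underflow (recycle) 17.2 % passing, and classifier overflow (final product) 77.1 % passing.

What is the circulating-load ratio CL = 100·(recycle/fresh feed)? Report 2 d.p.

Let r = R/F. Size balance at 300 µm:
Fd + Rd = Ru + Fo ⇒ R/F = (o−d)/(d−u)
r = (77.1 − 35.2)/(35.2 − 17.2) = 41.9/18.0 = 2.3278
CL = 100·r = 232.78 %

CL = 232.78 %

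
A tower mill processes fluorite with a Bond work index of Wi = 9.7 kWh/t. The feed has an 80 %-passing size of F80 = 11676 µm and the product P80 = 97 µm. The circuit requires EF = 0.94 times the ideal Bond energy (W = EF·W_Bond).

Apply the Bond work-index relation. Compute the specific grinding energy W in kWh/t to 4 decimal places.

W = 10·Wi·(P80^(-½) − F80^(-½))
1/√97 = 0.101535;  1/√11676 = 0.009254
W = 10·9.7·(0.101535 − 0.009254) = 8.9512 kWh/t
Apply correction: 8.9512 × 0.94 = 8.4141 kWh/t

W = 8.4141 kWh/t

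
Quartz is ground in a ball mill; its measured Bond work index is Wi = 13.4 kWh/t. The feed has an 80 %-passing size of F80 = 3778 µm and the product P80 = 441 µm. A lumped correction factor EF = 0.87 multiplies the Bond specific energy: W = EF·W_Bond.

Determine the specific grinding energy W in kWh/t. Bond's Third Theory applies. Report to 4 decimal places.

W = 3.6548 kWh/t

W = 10·Wi·[P80^(−½) − F80^(−½)]
1/√441 = 0.047619;  1/√3778 = 0.016269
W = 10·13.4·(0.047619 − 0.016269) = 4.2009 kWh/t
Apply correction: 4.2009 × 0.87 = 3.6548 kWh/t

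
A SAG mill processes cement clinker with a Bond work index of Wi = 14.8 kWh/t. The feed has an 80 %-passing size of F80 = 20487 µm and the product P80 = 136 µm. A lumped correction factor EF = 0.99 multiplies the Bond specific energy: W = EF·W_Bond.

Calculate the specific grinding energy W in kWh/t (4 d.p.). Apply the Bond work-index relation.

W = 11.5403 kWh/t

Bond: W = 10·Wi·(1/√P80 − 1/√F80)
1/√136 = 0.085749;  1/√20487 = 0.006987
W = 10·14.8·(0.085749 − 0.006987) = 11.6569 kWh/t
With EF = 0.99: W = 11.6569·0.99 = 11.5403 kWh/t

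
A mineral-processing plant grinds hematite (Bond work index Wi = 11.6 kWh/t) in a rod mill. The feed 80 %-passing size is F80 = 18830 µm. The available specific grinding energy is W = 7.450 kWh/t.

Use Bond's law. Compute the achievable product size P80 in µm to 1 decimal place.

W = 10 Wi / √P80 − 10 Wi / √F80
⇒ 1/√P80 = W/(10 Wi) + 1/√F80
  = 7.4500/(10·11.6) + 1/√18830 = 0.064224 + 0.007287 = 0.071512
P80 = (1/0.071512)² = 13.9838² = 195.55 µm

P80 = 195.5 µm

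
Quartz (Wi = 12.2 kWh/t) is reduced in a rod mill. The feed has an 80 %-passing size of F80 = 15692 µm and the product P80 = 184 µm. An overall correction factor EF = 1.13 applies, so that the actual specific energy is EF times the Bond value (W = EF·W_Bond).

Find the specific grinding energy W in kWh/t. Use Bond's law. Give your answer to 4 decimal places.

W = 9.0627 kWh/t

W = 10 Wi (P80^-0.5 − F80^-0.5)
1/√184 = 0.073721;  1/√15692 = 0.007983
W = 10·12.2·(0.073721 − 0.007983) = 8.0200 kWh/t
Corrected W = EF·W_Bond = 1.13·8.0200 = 9.0627 kWh/t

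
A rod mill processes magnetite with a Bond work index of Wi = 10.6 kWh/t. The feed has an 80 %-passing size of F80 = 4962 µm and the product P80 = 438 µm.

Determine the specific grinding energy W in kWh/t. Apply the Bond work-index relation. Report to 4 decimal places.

W = 3.5601 kWh/t

W = 10 Wi (P80^-0.5 − F80^-0.5)
1/√438 = 0.047782;  1/√4962 = 0.014196
W = 10·10.6·(0.047782 − 0.014196) = 3.5601 kWh/t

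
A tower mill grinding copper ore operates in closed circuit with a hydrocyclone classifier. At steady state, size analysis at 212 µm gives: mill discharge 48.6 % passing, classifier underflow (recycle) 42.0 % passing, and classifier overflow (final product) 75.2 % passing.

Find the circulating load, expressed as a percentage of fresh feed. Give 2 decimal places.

Let r = R/F. Size balance at 212 µm:
(1+r)d = ru + o → r = (o−d)/(d−u)
r = (75.2 − 48.6)/(48.6 − 42.0) = 26.6/6.6 = 4.0303
CL = 100·r = 403.03 %

CL = 403.03 %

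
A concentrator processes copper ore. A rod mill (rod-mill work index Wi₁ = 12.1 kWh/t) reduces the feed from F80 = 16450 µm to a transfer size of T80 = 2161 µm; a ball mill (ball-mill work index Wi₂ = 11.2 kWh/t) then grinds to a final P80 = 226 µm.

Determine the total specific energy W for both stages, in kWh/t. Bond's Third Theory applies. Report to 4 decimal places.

W = 6.7003 kWh/t

W = 10·Wi·[P80^(−½) − F80^(−½)]
Stage 1 (16450→2161 µm, Wi₁=12.1): W₁ = 10·12.1·(0.021512 − 0.007797) = 1.6595 kWh/t
Stage 2 (2161→226 µm, Wi₂=11.2): W₂ = 10·11.2·(0.066519 − 0.021512) = 5.0408 kWh/t
W = W₁ + W₂ = 1.6595 + 5.0408 = 6.7003 kWh/t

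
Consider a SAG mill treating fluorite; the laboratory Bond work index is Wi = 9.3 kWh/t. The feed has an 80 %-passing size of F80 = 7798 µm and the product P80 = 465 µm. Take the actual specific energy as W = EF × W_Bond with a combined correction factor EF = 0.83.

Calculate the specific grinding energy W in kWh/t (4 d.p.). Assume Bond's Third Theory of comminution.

W = 10 Wi (1/√P80 − 1/√F80)  [Bond]
1/√465 = 0.046374;  1/√7798 = 0.011324
W = 10·9.3·(0.046374 − 0.011324) = 3.2596 kWh/t
With EF = 0.83: W = 3.2596·0.83 = 2.7055 kWh/t

W = 2.7055 kWh/t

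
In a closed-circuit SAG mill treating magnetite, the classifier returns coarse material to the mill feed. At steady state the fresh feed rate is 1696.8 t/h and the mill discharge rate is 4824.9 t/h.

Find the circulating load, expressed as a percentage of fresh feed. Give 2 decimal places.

CL = 184.35 %

Discharge = new feed + return, hence
R = M − F = 4824.9 − 1696.8 = 3128.1 t/h
CL = 100·R/F = 100·3128.1/1696.8 = 184.35 %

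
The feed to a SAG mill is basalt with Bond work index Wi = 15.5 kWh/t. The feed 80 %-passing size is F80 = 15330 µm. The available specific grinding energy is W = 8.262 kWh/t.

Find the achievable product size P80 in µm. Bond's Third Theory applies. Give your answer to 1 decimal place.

W = 10 Wi (P80^-0.5 − F80^-0.5)
⇒ 1/√P80 = W/(10 Wi) + 1/√F80
  = 8.2620/(10·15.5) + 1/√15330 = 0.053303 + 0.008077 = 0.061380
P80 = (1/0.061380)² = 16.2920² = 265.43 µm

P80 = 265.4 µm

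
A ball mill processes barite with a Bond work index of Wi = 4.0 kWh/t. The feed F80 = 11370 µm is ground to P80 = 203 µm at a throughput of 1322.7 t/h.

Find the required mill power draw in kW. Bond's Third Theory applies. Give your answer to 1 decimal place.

Bond: W = 10·Wi·(1/√P80 − 1/√F80)
W = 10·4.0·(1/√203 − 1/√11370) = 10·4.0·(0.060808) = 2.4323 kWh/t
Mill draw = 2.4323 × 1322.7 = 3217.2 kW

P = 3217.2 kW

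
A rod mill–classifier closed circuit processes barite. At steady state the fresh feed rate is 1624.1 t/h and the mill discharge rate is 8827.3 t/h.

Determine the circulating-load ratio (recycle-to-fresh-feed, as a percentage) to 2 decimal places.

CL = 443.52 %

Mill node: discharge = fresh + recycle.
R = M − F = 8827.3 − 1624.1 = 7203.2 t/h
CL = 100·R/F = 100·7203.2/1624.1 = 443.52 %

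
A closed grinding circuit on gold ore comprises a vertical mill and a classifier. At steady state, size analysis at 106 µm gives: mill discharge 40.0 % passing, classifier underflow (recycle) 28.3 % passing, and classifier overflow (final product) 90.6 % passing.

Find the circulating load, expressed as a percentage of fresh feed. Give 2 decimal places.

CL = 432.48 %

Let r = R/F. Size balance at 106 µm:
d + r·d = r·u + o → r(d−u) = o−d
r = (90.6 − 40.0)/(40.0 − 28.3) = 50.6/11.7 = 4.3248
CL = 100·r = 432.48 %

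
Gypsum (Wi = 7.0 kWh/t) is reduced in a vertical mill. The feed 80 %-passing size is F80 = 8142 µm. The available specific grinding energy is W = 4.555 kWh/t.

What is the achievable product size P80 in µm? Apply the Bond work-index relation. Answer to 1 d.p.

W_Bond = 10·Wi·(1/√P₈₀ − 1/√F₈₀)
1/√P80 = 1/√F80 + W/(10·Wi)
  = 4.5550/(10·7.0) + 1/√8142 = 0.065071 + 0.011082 = 0.076154
P80 = (1/0.076154)² = 13.1313² = 172.43 µm

P80 = 172.4 µm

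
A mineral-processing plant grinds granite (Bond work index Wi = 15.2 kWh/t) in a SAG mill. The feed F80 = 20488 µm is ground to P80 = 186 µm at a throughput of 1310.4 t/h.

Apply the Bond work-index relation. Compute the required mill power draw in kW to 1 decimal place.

P = 13213.1 kW

W = 10 Wi / √P80 − 10 Wi / √F80
W = 10·15.2·(1/√186 − 1/√20488) = 10·15.2·(0.066337) = 10.0833 kWh/t
P_mill = W·ṁ = 10.0833·1310.4 = 13213.1 kW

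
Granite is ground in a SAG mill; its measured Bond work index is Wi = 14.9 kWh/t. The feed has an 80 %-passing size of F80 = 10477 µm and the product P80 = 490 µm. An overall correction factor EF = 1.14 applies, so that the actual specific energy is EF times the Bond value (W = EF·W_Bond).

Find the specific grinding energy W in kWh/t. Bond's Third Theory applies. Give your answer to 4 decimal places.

Bond:  W = 10 Wi (1/√P − 1/√F)
1/√490 = 0.045175;  1/√10477 = 0.009770
W = 10·14.9·(0.045175 − 0.009770) = 5.2754 kWh/t
Corrected W = EF·W_Bond = 1.14·5.2754 = 6.0140 kWh/t

W = 6.0140 kWh/t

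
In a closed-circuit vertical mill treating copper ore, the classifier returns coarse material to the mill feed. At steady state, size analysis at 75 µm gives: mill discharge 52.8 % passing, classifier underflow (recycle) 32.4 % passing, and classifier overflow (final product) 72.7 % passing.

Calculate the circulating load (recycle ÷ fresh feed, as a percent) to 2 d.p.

Mass balance on the −75 µm fraction:
(1+r)·d = r·u + o ⇒ r = (o−d)/(d−u)
r = (72.7 − 52.8)/(52.8 − 32.4) = 19.9/20.4 = 0.9755
CL = 100·r = 97.55 %

CL = 97.55 %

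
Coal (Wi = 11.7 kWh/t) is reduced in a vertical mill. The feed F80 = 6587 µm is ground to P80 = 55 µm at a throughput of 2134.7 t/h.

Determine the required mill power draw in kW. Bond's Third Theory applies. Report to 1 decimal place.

P = 30600.3 kW

W = 10 Wi (P80^-0.5 − F80^-0.5)
W = 10·11.7·(1/√55 − 1/√6587) = 10·11.7·(0.122519) = 14.3347 kWh/t
P_mill = W·ṁ = 14.3347·2134.7 = 30600.3 kW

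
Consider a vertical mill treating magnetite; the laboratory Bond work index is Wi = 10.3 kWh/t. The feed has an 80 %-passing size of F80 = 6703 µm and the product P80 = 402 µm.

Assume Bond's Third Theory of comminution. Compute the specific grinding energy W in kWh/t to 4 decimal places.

W = 3.8791 kWh/t

W = 10 Wi (P80^-0.5 − F80^-0.5)
1/√402 = 0.049875;  1/√6703 = 0.012214
W = 10·10.3·(0.049875 − 0.012214) = 3.8791 kWh/t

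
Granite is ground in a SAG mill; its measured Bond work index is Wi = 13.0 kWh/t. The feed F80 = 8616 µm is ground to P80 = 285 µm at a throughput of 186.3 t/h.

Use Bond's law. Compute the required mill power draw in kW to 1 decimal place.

W = 10 Wi / √P80 − 10 Wi / √F80
W = 10·13.0·(1/√285 − 1/√8616) = 10·13.0·(0.048462) = 6.3000 kWh/t
Power = W × throughput = 6.3000 kWh/t × 186.3 t/h = 1173.7 kW

P = 1173.7 kW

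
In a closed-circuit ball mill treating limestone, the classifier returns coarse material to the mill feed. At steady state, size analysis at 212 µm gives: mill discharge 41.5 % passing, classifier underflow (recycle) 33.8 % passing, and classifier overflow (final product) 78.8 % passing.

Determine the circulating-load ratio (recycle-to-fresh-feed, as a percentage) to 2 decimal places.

Balance %-passing 212 µm (r = R/F):
(1+r)d = ru + o → r = (o−d)/(d−u)
r = (78.8 − 41.5)/(41.5 − 33.8) = 37.3/7.7 = 4.8442
CL = 100·r = 484.42 %

CL = 484.42 %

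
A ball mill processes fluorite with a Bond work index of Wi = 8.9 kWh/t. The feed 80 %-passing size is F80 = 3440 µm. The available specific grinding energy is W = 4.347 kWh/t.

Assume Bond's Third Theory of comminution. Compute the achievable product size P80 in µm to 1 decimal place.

P80 = 230.3 µm

W = 10·Wi·(P80^(-½) − F80^(-½))
⇒ 1/√P80 = W/(10 Wi) + 1/√F80
  = 4.3470/(10·8.9) + 1/√3440 = 0.048843 + 0.017050 = 0.065893
P80 = (1/0.065893)² = 15.1762² = 230.32 µm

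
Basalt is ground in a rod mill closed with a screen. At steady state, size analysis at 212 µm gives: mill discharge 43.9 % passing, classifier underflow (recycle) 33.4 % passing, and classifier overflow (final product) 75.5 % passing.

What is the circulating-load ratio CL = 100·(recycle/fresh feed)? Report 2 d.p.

CL = 300.95 %

Classifier node, passing 212 µm:
d + r·d = r·u + o → r(d−u) = o−d
r = (75.5 − 43.9)/(43.9 − 33.4) = 31.6/10.5 = 3.0095
CL = 100·r = 300.95 %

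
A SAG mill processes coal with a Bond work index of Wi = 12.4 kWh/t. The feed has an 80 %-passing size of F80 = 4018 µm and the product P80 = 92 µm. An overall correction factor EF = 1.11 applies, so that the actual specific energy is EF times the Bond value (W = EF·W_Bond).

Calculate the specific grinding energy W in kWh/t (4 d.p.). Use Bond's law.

W = 12.1786 kWh/t

W = 10 Wi / √P80 − 10 Wi / √F80
1/√92 = 0.104257;  1/√4018 = 0.015776
W = 10·12.4·(0.104257 − 0.015776) = 10.9717 kWh/t
Apply correction: 10.9717 × 1.11 = 12.1786 kWh/t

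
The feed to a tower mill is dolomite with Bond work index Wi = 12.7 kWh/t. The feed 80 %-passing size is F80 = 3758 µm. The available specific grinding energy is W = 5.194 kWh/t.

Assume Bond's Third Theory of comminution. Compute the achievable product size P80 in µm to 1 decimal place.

P80 = 305.5 µm

W = 10 Wi (1/√P80 − 1/√F80)  [Bond]
⇒ 1/√P80 = W/(10 Wi) + 1/√F80
  = 5.1940/(10·12.7) + 1/√3758 = 0.040898 + 0.016313 = 0.057210
P80 = (1/0.057210)² = 17.4794² = 305.53 µm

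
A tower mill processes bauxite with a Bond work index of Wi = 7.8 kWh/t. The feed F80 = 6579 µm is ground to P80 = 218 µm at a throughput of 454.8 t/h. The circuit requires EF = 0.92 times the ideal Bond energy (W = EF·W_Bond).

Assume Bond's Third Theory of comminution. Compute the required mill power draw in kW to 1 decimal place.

P = 1808.1 kW

W_Bond = 10·Wi·(1/√P₈₀ − 1/√F₈₀)
W = 10·7.8·(1/√218 − 1/√6579) = 10·7.8·(0.055400) = 4.3212 kWh/t
Apply correction: 4.3212 × 0.92 = 3.9755 kWh/t
P_mill = W·ṁ = 3.9755·454.8 = 1808.1 kW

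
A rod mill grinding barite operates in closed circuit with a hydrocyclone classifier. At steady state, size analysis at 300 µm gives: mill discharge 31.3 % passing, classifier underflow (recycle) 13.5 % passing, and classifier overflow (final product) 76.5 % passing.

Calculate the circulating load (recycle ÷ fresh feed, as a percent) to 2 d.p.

CL = 253.93 %

Classifier node, passing 300 µm:
(1+r)d = ru + o → r = (o−d)/(d−u)
r = (76.5 − 31.3)/(31.3 − 13.5) = 45.2/17.8 = 2.5393
CL = 100·r = 253.93 %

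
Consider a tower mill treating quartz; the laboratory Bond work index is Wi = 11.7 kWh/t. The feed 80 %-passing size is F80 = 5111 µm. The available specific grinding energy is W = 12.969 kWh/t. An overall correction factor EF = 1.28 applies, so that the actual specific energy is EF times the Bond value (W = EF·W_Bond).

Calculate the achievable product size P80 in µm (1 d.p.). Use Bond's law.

P80 = 98.8 µm

W_Bond = 10·Wi·(1/√P₈₀ − 1/√F₈₀)
W_Bond = W / EF = 12.969 / 1.28 = 10.1320 kWh/t
1/√P80 = 1/√F80 + W_Bond/(10·Wi)
  = 10.1320/(10·11.7) + 1/√5111 = 0.086599 + 0.013988 = 0.100586
P80 = (1/0.100586)² = 9.9417² = 98.84 µm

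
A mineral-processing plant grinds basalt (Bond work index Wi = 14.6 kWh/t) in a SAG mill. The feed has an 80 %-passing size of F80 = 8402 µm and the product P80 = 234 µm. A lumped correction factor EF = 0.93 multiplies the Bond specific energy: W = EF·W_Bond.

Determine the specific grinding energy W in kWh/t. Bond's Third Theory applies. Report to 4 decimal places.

W = 7.3949 kWh/t

W_Bond = 10·Wi·(1/√P₈₀ − 1/√F₈₀)
1/√234 = 0.065372;  1/√8402 = 0.010910
W = 10·14.6·(0.065372 − 0.010910) = 7.9515 kWh/t
Apply correction: 7.9515 × 0.93 = 7.3949 kWh/t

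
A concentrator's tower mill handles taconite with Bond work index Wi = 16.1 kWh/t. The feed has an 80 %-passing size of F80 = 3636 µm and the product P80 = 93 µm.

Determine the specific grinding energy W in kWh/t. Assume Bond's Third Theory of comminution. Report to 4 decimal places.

W = 14.0249 kWh/t

W = 10·Wi·[P80^(−½) − F80^(−½)]
1/√93 = 0.103695;  1/√3636 = 0.016584
W = 10·16.1·(0.103695 − 0.016584) = 14.0249 kWh/t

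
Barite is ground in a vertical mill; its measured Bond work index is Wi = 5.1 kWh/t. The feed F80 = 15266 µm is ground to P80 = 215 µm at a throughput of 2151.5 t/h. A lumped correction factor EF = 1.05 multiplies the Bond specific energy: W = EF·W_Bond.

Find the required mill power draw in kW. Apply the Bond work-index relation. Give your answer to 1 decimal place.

Bond:  W = 10 Wi (1/√P − 1/√F)
W = 10·5.1·(1/√215 − 1/√15266) = 10·5.1·(0.060106) = 3.0654 kWh/t
With EF = 1.05: W = 3.0654·1.05 = 3.2187 kWh/t
Power = W × throughput = 3.2187 kWh/t × 2151.5 t/h = 6925.0 kW

P = 6925.0 kW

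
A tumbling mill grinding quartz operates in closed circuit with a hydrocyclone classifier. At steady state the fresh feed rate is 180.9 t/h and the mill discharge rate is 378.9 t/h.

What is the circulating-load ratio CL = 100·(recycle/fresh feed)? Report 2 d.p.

Steady state: M = F + R.
R = M − F = 378.9 − 180.9 = 198.0 t/h
CL = 100·R/F = 100·198.0/180.9 = 109.45 %

CL = 109.45 %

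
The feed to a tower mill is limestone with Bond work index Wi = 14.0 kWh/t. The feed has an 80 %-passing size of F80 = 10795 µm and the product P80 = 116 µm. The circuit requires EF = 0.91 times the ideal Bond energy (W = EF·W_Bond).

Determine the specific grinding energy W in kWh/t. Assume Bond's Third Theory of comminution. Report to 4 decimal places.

W = 10 Wi (P80^-0.5 − F80^-0.5)
1/√116 = 0.092848;  1/√10795 = 0.009625
W = 10·14.0·(0.092848 − 0.009625) = 11.6512 kWh/t
Apply correction: 11.6512 × 0.91 = 10.6026 kWh/t

W = 10.6026 kWh/t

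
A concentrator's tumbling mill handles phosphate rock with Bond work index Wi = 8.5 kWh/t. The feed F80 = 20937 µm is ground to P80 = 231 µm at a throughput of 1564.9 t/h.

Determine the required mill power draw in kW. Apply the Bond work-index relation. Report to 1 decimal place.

Bond: W = 10·Wi·(1/√P80 − 1/√F80)
W = 10·8.5·(1/√231 − 1/√20937) = 10·8.5·(0.058884) = 5.0052 kWh/t
P_mill = W·ṁ = 5.0052·1564.9 = 7832.6 kW

P = 7832.6 kW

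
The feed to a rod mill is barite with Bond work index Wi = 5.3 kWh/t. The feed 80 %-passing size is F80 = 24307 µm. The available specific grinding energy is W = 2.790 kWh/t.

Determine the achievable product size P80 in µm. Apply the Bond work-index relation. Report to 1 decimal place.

W = 10·Wi·(P80^(-½) − F80^(-½))
1/√P80 = 1/√F80 + W/(10·Wi)
  = 2.7900/(10·5.3) + 1/√24307 = 0.052642 + 0.006414 = 0.059056
P80 = (1/0.059056)² = 16.9332² = 286.73 µm

P80 = 286.7 µm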